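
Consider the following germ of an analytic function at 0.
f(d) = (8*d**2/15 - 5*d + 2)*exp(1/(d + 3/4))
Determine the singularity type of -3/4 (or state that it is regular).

The exponent 1/(d - (-3/4)) has a pole at -3/4, so exp(1/(d - (-3/4))) takes every nonzero value near it: an essential singularity (not a pole of any order).

The point is an essential singularity.


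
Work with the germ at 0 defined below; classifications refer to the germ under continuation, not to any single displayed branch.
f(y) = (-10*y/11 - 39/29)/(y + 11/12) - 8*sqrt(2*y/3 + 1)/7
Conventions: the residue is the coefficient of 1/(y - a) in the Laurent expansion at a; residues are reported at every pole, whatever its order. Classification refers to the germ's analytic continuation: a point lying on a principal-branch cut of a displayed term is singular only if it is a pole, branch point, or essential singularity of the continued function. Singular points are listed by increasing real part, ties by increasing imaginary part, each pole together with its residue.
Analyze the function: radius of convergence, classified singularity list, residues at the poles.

Denominator factor (y + 11/12): pole of order 1 at -11/12, modulus 11/12.
Branch term (-8/7)*sqrt(1 - y/(-3/2)): its argument vanishes at y = -3/2, a square-root branch point, modulus 3/2.
The radius of convergence is the smallest modulus among the singular points: 11/12.
The branch term is analytic at -11/12 and contributes nothing to the residue; only the rational part matters.
At the order-1 pole -11/12 set g(y) = (y - (-11/12))*(rational part) = -10*y/11 - 39/29.
Simple pole: residue = g(a) at a = -11/12, which is -89/174.
List the singular points by increasing real part (a conjugate pair: the negative imaginary part first).

Radius of convergence at 0: 11/12.
At -3/2: an algebraic (square-root) branch point.
At -11/12: a pole of order 1; residue -89/174.


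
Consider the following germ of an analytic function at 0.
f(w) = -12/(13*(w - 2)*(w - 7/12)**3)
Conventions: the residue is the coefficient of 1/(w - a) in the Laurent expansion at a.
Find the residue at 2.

At the order-1 pole 2 set g(w) = (w - (2))*f(w) = -12/(13*(w - 7/12)**3).
Simple pole: residue = g(a) at a = 2, which is -20736/63869.

The residue is -20736/63869.


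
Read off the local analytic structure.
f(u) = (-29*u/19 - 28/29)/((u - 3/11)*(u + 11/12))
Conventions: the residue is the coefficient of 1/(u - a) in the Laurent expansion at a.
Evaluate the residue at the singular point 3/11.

At the order-1 pole 3/11 set g(u) = (u - (3/11))*f(u) = (-29*u/19 - 28/29)/(u + 11/12).
Simple pole: residue = g(a) at a = 3/11, which is -100500/86507.

The residue is -100500/86507.


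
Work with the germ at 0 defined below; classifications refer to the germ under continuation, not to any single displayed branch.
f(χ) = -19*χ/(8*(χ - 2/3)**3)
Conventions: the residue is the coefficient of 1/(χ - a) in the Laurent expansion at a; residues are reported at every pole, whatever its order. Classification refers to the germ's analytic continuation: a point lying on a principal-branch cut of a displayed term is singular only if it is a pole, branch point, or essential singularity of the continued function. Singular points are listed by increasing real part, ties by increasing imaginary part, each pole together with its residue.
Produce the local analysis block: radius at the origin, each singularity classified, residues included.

Denominator factor (χ - 2/3)^3: pole of order 3 at 2/3, modulus 2/3.
The radius of convergence is the smallest modulus among the singular points: 2/3.
At the order-3 pole 2/3 set g(χ) = (χ - (2/3))^3*f(χ) = -19*χ/8.
Order-3 pole: residue = g''(a)/2; g''(2/3) = 0, so the residue is 0.

Radius of convergence at 0: 2/3.
At 2/3: a pole of order 3; residue 0.


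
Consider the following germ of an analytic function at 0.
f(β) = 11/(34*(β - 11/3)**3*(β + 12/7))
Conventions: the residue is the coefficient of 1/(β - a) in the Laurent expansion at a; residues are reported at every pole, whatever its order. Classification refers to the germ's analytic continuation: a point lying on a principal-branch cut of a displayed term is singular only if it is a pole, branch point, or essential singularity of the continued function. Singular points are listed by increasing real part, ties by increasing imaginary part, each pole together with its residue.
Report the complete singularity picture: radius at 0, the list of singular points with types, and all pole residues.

Radius of convergence at 0: 12/7.
At -12/7: a pole of order 1; residue -101871/49058498.
At 11/3: a pole of order 3; residue 101871/49058498.

Denominator factor (β + 12/7): pole of order 1 at -12/7, modulus 12/7.
Denominator factor (β - 11/3)^3: pole of order 3 at 11/3, modulus 11/3.
The radius of convergence is the smallest modulus among the singular points: 12/7.
At the order-1 pole -12/7 set g(β) = (β - (-12/7))*f(β) = 11/(34*(β - 11/3)**3).
Simple pole: residue = g(a) at a = -12/7, which is -101871/49058498.
At the order-3 pole 11/3 set g(β) = (β - (11/3))^3*f(β) = 11/(34*(β + 12/7)).
Order-3 pole: residue = g''(a)/2; g''(11/3) = 101871/24529249, so the residue is 101871/49058498.
List the singular points by increasing real part (a conjugate pair: the negative imaginary part first).


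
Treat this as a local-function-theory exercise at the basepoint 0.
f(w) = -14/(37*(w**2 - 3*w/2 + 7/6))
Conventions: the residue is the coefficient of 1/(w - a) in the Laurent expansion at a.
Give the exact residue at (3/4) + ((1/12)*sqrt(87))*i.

The residue is ((28/1073)*sqrt(87))*i.

The factor w**2 - 3*w/2 + 7/6 splits as (w - a)(w - a') with a = (3/4) + ((1/12)*sqrt(87))*i, a' = (3/4) - ((1/12)*sqrt(87))*i. At the order-1 pole a set g(w) = (w - a)*f(w) = [-14/37] / (w - a').
Simple pole: residue = g(a) at a = (3/4) + ((1/12)*sqrt(87))*i, which is ((28/1073)*sqrt(87))*i.


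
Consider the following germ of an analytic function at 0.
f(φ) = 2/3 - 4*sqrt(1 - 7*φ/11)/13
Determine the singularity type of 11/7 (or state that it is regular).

The point is an algebraic (square-root) branch point.

The term (-4/13)*sqrt(1 - φ/(11/7)) has argument 1 - 11/7/(11/7) = 0 at 11/7: a square-root (algebraic, two-sheeted) branch point; the remaining terms are analytic or single-valued there.


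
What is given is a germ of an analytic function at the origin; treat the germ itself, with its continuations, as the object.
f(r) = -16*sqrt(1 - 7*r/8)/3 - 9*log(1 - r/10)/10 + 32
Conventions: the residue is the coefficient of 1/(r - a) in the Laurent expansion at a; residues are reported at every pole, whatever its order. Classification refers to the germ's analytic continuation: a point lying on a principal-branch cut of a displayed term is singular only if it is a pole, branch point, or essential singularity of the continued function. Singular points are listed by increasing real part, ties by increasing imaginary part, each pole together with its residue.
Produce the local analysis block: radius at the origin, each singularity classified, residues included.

Branch term (-9/10)*log(1 - r/(10)): its argument vanishes at r = 10, a logarithmic branch point, modulus 10.
Branch term (-16/3)*sqrt(1 - r/(8/7)): its argument vanishes at r = 8/7, a square-root branch point, modulus 8/7.
The radius of convergence is the smallest modulus among the singular points: 8/7.
List the singular points by increasing real part (a conjugate pair: the negative imaginary part first).

Radius of convergence at 0: 8/7.
At 8/7: an algebraic (square-root) branch point.
At 10: a logarithmic branch point.


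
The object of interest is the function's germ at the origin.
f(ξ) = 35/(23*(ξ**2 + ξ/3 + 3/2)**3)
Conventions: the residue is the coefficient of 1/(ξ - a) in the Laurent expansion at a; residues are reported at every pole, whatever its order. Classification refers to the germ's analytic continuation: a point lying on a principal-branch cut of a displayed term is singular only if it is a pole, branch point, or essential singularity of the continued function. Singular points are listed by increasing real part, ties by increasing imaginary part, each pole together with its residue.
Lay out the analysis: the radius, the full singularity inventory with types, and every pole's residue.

Radius of convergence at 0: (1/2)*sqrt(6).
At (-1/6) - ((1/6)*sqrt(53))*i: a pole of order 3; residue ((51030/3424171)*sqrt(53))*i.
At (-1/6) + ((1/6)*sqrt(53))*i: a pole of order 3; residue -((51030/3424171)*sqrt(53))*i.

Denominator factor (ξ**2 + ξ/3 + 3/2)^3: discriminant -53/9, complex-conjugate roots (-1/6) + ((1/6)*sqrt(53))*i and (-1/6) - ((1/6)*sqrt(53))*i; poles of order 3, moduli (1/2)*sqrt(6) and (1/2)*sqrt(6).
The radius of convergence is the smallest modulus among the singular points: (1/2)*sqrt(6).
The factor ξ**2 + ξ/3 + 3/2 splits as (ξ - a)(ξ - a') with a = (-1/6) - ((1/6)*sqrt(53))*i, a' = (-1/6) + ((1/6)*sqrt(53))*i. At the order-3 pole a set g(ξ) = (ξ - a)^3*f(ξ) = [35/23] / (ξ - a')^3.
Order-3 pole: residue = g''(a)/2; g''((-1/6) - ((1/6)*sqrt(53))*i) = ((102060/3424171)*sqrt(53))*i, so the residue is ((51030/3424171)*sqrt(53))*i.
The factor ξ**2 + ξ/3 + 3/2 splits as (ξ - a)(ξ - a') with a = (-1/6) + ((1/6)*sqrt(53))*i, a' = (-1/6) - ((1/6)*sqrt(53))*i. At the order-3 pole a set g(ξ) = (ξ - a)^3*f(ξ) = [35/23] / (ξ - a')^3.
Order-3 pole: residue = g''(a)/2; g''((-1/6) + ((1/6)*sqrt(53))*i) = -((102060/3424171)*sqrt(53))*i, so the residue is -((51030/3424171)*sqrt(53))*i.
List the singular points by increasing real part (a conjugate pair: the negative imaginary part first).


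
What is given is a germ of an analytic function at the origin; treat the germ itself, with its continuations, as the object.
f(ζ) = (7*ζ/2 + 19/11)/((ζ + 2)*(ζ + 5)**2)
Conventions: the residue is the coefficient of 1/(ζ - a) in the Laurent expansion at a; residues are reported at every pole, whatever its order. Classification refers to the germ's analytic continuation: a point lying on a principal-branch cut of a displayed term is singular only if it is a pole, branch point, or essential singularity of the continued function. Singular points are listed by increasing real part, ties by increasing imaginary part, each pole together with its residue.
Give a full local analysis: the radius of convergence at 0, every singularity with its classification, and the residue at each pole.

Denominator factor (ζ + 5)^2: pole of order 2 at -5, modulus 5.
Denominator factor (ζ + 2): pole of order 1 at -2, modulus 2.
The radius of convergence is the smallest modulus among the singular points: 2.
At the order-2 pole -5 set g(ζ) = (ζ - (-5))^2*f(ζ) = (7*ζ/2 + 19/11)/(ζ + 2).
Order-2 pole: residue = g'(a); g'(-5) = 58/99, so the residue is 58/99.
At the order-1 pole -2 set g(ζ) = (ζ - (-2))*f(ζ) = (7*ζ/2 + 19/11)/(ζ + 5)**2.
Simple pole: residue = g(a) at a = -2, which is -58/99.
List the singular points by increasing real part (a conjugate pair: the negative imaginary part first).

Radius of convergence at 0: 2.
At -5: a pole of order 2; residue 58/99.
At -2: a pole of order 1; residue -58/99.


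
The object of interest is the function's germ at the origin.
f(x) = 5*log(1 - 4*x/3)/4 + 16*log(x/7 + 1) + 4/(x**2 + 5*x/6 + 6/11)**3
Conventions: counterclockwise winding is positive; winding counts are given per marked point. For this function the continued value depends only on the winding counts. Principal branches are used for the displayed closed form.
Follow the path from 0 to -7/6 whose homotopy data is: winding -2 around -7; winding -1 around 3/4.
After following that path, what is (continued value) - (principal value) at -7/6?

The rational part is single-valued and drops out of the difference; each branch term changes only by its own monodromy.
(5/4)*log(1 - x/(3/4)): each positive loop around 3/4 adds 2*pi*i to the log, so winding -1 contributes (5/4)*(-1)*2*pi*i = -(5/2)*pi*i.
(16)*log(1 - x/(-7)): each positive loop around -7 adds 2*pi*i to the log, so winding -2 contributes (16)*(-2)*2*pi*i = -(64)*pi*i.
Summing the contributions at x = -7/6 gives -(133/2)*pi*i.

Continued minus principal equals -(133/2)*pi*i.


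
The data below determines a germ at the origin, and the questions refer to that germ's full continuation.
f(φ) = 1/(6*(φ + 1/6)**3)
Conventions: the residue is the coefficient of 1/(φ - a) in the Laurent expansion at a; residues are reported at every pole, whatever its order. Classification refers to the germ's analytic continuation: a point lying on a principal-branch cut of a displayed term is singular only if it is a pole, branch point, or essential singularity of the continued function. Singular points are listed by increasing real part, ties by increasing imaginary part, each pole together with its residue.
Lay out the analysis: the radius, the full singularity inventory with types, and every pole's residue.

Radius of convergence at 0: 1/6.
At -1/6: a pole of order 3; residue 0.

Denominator factor (φ + 1/6)^3: pole of order 3 at -1/6, modulus 1/6.
The radius of convergence is the smallest modulus among the singular points: 1/6.
At the order-3 pole -1/6 set g(φ) = (φ - (-1/6))^3*f(φ) = 1/6.
Order-3 pole: residue = g''(a)/2; g''(-1/6) = 0, so the residue is 0.


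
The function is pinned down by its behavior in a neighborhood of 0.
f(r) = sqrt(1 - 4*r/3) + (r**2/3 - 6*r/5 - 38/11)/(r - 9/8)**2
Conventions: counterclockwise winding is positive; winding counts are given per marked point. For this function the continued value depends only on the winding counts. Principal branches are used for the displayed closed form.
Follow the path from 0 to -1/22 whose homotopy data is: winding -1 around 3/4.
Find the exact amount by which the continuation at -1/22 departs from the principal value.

The rational part is single-valued and drops out of the difference; each branch term changes only by its own monodromy.
(1)*sqrt(1 - r/(3/4)): winding -1 is odd, the square root flips sign, contributing -2*(1)*sqrt(1 - (-1/22)/(3/4)) = -2*(1)*sqrt(35/33) = -(2/33)*sqrt(1155).
Summing the contributions at r = -1/22 gives -(2/33)*sqrt(1155).

Continued minus principal equals -(2/33)*sqrt(1155).


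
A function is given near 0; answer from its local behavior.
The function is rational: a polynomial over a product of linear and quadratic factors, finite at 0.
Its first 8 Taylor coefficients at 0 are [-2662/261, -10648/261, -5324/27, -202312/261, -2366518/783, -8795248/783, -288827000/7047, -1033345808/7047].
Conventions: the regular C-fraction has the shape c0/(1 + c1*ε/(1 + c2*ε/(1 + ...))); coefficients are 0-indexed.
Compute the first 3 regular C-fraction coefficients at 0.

Taylor coefficients (read off): a_0 = -2662/261, a_1 = -10648/261, a_2 = -5324/27.
c0 = a_0 = -2662/261. Peel one level at a time: if S = 1 + c*ε/S' with S'(0) = 1, then c is the ε-coefficient of S and S' = c*ε/(S - 1).
S_1 = c0/f = 1 + (-4)*ε + (-10/3)*ε^2 + ...; c1 = -4.
S_2 = c1*ε/(S_1 - 1) = 1 + (-5/6)*ε + ...; c2 = -5/6.

The regular C-fraction coefficients are [-2662/261, -4, -5/6].


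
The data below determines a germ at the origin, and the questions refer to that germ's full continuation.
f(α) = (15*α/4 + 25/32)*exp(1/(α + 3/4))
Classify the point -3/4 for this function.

The point is an essential singularity.

The exponent 1/(α - (-3/4)) has a pole at -3/4, so exp(1/(α - (-3/4))) takes every nonzero value near it: an essential singularity (not a pole of any order).


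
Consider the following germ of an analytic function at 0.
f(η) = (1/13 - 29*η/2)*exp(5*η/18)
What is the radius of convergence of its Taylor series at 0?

The radius of convergence is infinite.

The factor exp(5*η/18) is entire and contributes no finite singular point.
The polynomial part has no poles.
No finite singular points: the Taylor series at 0 converges everywhere.


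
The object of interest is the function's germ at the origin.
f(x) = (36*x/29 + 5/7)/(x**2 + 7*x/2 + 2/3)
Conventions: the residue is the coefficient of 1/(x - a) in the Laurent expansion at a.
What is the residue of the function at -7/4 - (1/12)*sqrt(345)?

The factor x**2 + 7*x/2 + 2/3 splits as (x - a)(x - a') with a = -7/4 - (1/12)*sqrt(345), a' = -7/4 + (1/12)*sqrt(345). At the order-1 pole a set g(x) = (x - a)*f(x) = [36*x/29 + 5/7] / (x - a').
Simple pole: residue = g(a) at a = -7/4 - (1/12)*sqrt(345), which is 18/29 + (592/23345)*sqrt(345).

The residue is 18/29 + (592/23345)*sqrt(345).


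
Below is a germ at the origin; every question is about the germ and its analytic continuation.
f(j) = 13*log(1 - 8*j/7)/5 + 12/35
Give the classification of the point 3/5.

There is no denominator, hence no pole anywhere.
Branch term log(1 - j/(7/8)): argument at 3/5 is 11/35, nonzero, so 3/5 is not its branch point (a point on a principal cut is still regular for the continued germ).
So the germ continues analytically to 3/5.

The point is a regular point.


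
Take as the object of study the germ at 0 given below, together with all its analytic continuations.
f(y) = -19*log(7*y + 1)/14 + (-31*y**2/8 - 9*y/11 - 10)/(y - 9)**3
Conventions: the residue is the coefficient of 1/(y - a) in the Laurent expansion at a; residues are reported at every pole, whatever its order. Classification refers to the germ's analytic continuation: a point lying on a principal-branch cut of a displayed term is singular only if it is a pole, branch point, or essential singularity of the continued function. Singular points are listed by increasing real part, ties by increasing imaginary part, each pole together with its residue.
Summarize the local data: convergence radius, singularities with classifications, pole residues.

Radius of convergence at 0: 1/7.
At -1/7: a logarithmic branch point.
At 9: a pole of order 3; residue -31/8.

Denominator factor (y - 9)^3: pole of order 3 at 9, modulus 9.
Branch term (-19/14)*log(1 - y/(-1/7)): its argument vanishes at y = -1/7, a logarithmic branch point, modulus 1/7.
The radius of convergence is the smallest modulus among the singular points: 1/7.
The branch term is analytic at 9 and contributes nothing to the residue; only the rational part matters.
At the order-3 pole 9 set g(y) = (y - (9))^3*(rational part) = -31*y**2/8 - 9*y/11 - 10.
Order-3 pole: residue = g''(a)/2; g''(9) = -31/4, so the residue is -31/8.
List the singular points by increasing real part (a conjugate pair: the negative imaginary part first).


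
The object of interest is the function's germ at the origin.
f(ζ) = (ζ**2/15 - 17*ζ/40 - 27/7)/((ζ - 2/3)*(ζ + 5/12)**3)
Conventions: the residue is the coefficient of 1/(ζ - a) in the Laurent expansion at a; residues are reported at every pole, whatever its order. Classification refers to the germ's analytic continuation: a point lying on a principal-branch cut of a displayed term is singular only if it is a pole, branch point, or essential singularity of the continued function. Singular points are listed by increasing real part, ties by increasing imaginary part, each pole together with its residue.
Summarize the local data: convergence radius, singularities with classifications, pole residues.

Radius of convergence at 0: 5/12.
At -5/12: a pole of order 3; residue 248624/76895.
At 2/3: a pole of order 1; residue -248624/76895.

Denominator factor (ζ + 5/12)^3: pole of order 3 at -5/12, modulus 5/12.
Denominator factor (ζ - 2/3): pole of order 1 at 2/3, modulus 2/3.
The radius of convergence is the smallest modulus among the singular points: 5/12.
At the order-3 pole -5/12 set g(ζ) = (ζ - (-5/12))^3*f(ζ) = (ζ**2/15 - 17*ζ/40 - 27/7)/(ζ - 2/3).
Order-3 pole: residue = g''(a)/2; g''(-5/12) = 497248/76895, so the residue is 248624/76895.
At the order-1 pole 2/3 set g(ζ) = (ζ - (2/3))*f(ζ) = (ζ**2/15 - 17*ζ/40 - 27/7)/(ζ + 5/12)**3.
Simple pole: residue = g(a) at a = 2/3, which is -248624/76895.
List the singular points by increasing real part (a conjugate pair: the negative imaginary part first).


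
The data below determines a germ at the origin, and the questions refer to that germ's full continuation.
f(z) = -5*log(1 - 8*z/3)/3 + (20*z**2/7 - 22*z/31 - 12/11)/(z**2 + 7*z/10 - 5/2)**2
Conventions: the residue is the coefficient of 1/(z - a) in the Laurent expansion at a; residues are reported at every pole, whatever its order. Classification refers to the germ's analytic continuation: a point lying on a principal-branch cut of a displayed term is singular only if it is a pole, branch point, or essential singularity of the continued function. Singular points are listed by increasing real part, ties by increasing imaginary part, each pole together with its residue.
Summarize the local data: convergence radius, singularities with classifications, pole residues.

Denominator factor (z**2 + 7*z/10 - 5/2)^2: discriminant 1049/100, real irrational roots -7/20 + (1/20)*sqrt(1049) and -7/20 - (1/20)*sqrt(1049); poles of order 2, moduli -7/20 + (1/20)*sqrt(1049) and 7/20 + (1/20)*sqrt(1049).
Branch term (-5/3)*log(1 - z/(3/8)): its argument vanishes at z = 3/8, a logarithmic branch point, modulus 3/8.
The radius of convergence is the smallest modulus among the singular points: 3/8.
The branch term is analytic at -7/20 - (1/20)*sqrt(1049) and contributes nothing to the residue; only the rational part matters.
The factor z**2 + 7*z/10 - 5/2 splits as (z - a)(z - a') with a = -7/20 - (1/20)*sqrt(1049), a' = -7/20 + (1/20)*sqrt(1049). At the order-2 pole a set g(z) = (z - a)^2*(rational part) = [20*z**2/7 - 22*z/31 - 12/11] / (z - a')^2.
Order-2 pole: residue = g'(a); g'(-7/20 - (1/20)*sqrt(1049)) = -(38122200/2626657187)*sqrt(1049), so the residue is -(38122200/2626657187)*sqrt(1049).
The branch term is analytic at -7/20 + (1/20)*sqrt(1049) and contributes nothing to the residue; only the rational part matters.
The factor z**2 + 7*z/10 - 5/2 splits as (z - a)(z - a') with a = -7/20 + (1/20)*sqrt(1049), a' = -7/20 - (1/20)*sqrt(1049). At the order-2 pole a set g(z) = (z - a)^2*(rational part) = [20*z**2/7 - 22*z/31 - 12/11] / (z - a')^2.
Order-2 pole: residue = g'(a); g'(-7/20 + (1/20)*sqrt(1049)) = (38122200/2626657187)*sqrt(1049), so the residue is (38122200/2626657187)*sqrt(1049).
List the singular points by increasing real part (a conjugate pair: the negative imaginary part first).

Radius of convergence at 0: 3/8.
At -7/20 - (1/20)*sqrt(1049): a pole of order 2; residue -(38122200/2626657187)*sqrt(1049).
At 3/8: a logarithmic branch point.
At -7/20 + (1/20)*sqrt(1049): a pole of order 2; residue (38122200/2626657187)*sqrt(1049).


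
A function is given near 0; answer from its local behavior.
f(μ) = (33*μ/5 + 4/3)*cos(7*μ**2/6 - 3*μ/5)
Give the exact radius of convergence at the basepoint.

The factor cos(7*μ**2/6 - 3*μ/5) is entire and contributes no finite singular point.
The polynomial part has no poles.
No finite singular points: the Taylor series at 0 converges everywhere.

The radius of convergence is infinite.


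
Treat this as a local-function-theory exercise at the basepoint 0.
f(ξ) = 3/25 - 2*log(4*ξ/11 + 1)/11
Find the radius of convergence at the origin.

Branch term (-2/11)*log(1 - ξ/(-11/4)): its argument vanishes at ξ = -11/4, a logarithmic branch point, modulus 11/4.
The radius of convergence is the smallest modulus among the singular points: 11/4.

The radius of convergence is 11/4.


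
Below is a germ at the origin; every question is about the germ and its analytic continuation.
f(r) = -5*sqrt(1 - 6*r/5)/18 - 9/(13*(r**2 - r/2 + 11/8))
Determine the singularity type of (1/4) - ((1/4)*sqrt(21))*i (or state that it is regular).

The point is a pole of order 1.

The denominator factor r**2 - r/2 + 11/8 vanishes at (1/4) - ((1/4)*sqrt(21))*i and appears to the power 1; the numerator there equals -9/13, nonzero, and no other factor vanishes.
The branch terms are analytic at this point.
Hence a pole whose order is the multiplicity, 1.


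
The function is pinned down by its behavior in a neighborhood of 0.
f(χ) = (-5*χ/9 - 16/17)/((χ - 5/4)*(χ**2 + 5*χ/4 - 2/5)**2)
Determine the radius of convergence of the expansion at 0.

The radius of convergence is -5/8 + (1/40)*sqrt(1265).

Denominator factor (χ - 5/4): pole of order 1 at 5/4, modulus 5/4.
Denominator factor (χ**2 + 5*χ/4 - 2/5)^2: discriminant 253/80, real irrational roots -5/8 + (1/40)*sqrt(1265) and -5/8 - (1/40)*sqrt(1265); poles of order 2, moduli -5/8 + (1/40)*sqrt(1265) and 5/8 + (1/40)*sqrt(1265).
The radius of convergence is the smallest modulus among the singular points: -5/8 + (1/40)*sqrt(1265).


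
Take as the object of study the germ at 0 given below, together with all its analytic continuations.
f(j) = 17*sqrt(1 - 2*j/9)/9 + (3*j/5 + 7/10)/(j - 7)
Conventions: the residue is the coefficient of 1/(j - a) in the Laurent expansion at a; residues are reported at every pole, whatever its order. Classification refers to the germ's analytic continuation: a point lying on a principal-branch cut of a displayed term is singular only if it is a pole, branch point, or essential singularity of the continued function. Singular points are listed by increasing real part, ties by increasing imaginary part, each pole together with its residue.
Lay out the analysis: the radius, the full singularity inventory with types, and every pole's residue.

Denominator factor (j - 7): pole of order 1 at 7, modulus 7.
Branch term (17/9)*sqrt(1 - j/(9/2)): its argument vanishes at j = 9/2, a square-root branch point, modulus 9/2.
The radius of convergence is the smallest modulus among the singular points: 9/2.
The branch term is analytic at 7 and contributes nothing to the residue; only the rational part matters.
At the order-1 pole 7 set g(j) = (j - (7))*(rational part) = 3*j/5 + 7/10.
Simple pole: residue = g(a) at a = 7, which is 49/10.
List the singular points by increasing real part (a conjugate pair: the negative imaginary part first).

Radius of convergence at 0: 9/2.
At 9/2: an algebraic (square-root) branch point.
At 7: a pole of order 1; residue 49/10.


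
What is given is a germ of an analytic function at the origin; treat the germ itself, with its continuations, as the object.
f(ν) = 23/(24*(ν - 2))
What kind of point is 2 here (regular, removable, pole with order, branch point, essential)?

The point is a pole of order 1.

The denominator factor ν - 2 vanishes at 2 and appears to the power 1; the numerator there equals 23/24, nonzero, and no other factor vanishes.
Hence a pole whose order is the multiplicity, 1.


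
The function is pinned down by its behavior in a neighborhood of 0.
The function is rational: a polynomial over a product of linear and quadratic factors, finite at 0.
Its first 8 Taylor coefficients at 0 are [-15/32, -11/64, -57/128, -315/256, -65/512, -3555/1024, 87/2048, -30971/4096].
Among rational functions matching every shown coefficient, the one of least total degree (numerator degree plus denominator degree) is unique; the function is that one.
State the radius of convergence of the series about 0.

The radius of convergence is 2/3.

No rational of total degree below 5 reproduces all 8 coefficients; solving the [1/4] Pade equations on them gives f(θ) = (7*θ/12 + 5/16)/((θ - 2/3)*(θ + 1)**3), whose expansion matches every shown term.
Denominator factor (θ + 1)^3: pole of order 3 at -1, modulus 1.
Denominator factor (θ - 2/3): pole of order 1 at 2/3, modulus 2/3.
The radius of convergence is the smallest modulus among the singular points: 2/3.


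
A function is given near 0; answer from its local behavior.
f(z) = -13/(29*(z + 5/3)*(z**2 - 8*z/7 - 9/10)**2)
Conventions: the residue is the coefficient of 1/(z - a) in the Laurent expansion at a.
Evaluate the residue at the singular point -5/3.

At the order-1 pole -5/3 set g(z) = (z - (-5/3))*f(z) = -13/(29*(z**2 - 8*z/7 - 9/10)**2).
Simple pole: residue = g(a) at a = -5/3, which is -5159700/164681981.

The residue is -5159700/164681981.


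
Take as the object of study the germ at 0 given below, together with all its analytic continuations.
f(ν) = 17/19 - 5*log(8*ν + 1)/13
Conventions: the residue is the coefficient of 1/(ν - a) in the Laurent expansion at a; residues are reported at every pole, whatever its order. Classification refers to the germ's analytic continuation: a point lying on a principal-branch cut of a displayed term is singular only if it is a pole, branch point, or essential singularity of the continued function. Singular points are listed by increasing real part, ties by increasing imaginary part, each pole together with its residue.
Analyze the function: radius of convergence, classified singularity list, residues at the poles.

Radius of convergence at 0: 1/8.
At -1/8: a logarithmic branch point.

Branch term (-5/13)*log(1 - ν/(-1/8)): its argument vanishes at ν = -1/8, a logarithmic branch point, modulus 1/8.
The radius of convergence is the smallest modulus among the singular points: 1/8.


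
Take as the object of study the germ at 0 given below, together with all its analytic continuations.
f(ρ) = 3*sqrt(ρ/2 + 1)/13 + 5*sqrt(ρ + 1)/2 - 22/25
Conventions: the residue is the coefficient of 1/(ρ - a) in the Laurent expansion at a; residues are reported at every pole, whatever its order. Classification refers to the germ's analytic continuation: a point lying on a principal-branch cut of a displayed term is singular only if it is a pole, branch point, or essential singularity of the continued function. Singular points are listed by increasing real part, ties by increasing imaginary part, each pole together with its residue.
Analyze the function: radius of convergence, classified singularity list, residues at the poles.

Radius of convergence at 0: 1.
At -2: an algebraic (square-root) branch point.
At -1: an algebraic (square-root) branch point.

Branch term (3/13)*sqrt(1 - ρ/(-2)): its argument vanishes at ρ = -2, a square-root branch point, modulus 2.
Branch term (5/2)*sqrt(1 - ρ/(-1)): its argument vanishes at ρ = -1, a square-root branch point, modulus 1.
The radius of convergence is the smallest modulus among the singular points: 1.
List the singular points by increasing real part (a conjugate pair: the negative imaginary part first).


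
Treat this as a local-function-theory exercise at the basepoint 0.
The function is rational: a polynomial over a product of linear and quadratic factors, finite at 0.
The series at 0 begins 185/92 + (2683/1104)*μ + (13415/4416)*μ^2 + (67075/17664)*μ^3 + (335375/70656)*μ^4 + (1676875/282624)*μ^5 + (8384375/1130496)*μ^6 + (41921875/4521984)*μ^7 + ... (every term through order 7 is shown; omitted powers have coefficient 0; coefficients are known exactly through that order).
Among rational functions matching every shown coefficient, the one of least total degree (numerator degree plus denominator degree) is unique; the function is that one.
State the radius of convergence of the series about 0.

The radius of convergence is 4/5.

No rational of total degree below 2 reproduces all 8 coefficients; solving the [1/1] Pade equations on them gives f(μ) = (μ/15 - 37/23)/(μ - 4/5), whose expansion matches every shown term.
Denominator factor (μ - 4/5): pole of order 1 at 4/5, modulus 4/5.
The radius of convergence is the smallest modulus among the singular points: 4/5.


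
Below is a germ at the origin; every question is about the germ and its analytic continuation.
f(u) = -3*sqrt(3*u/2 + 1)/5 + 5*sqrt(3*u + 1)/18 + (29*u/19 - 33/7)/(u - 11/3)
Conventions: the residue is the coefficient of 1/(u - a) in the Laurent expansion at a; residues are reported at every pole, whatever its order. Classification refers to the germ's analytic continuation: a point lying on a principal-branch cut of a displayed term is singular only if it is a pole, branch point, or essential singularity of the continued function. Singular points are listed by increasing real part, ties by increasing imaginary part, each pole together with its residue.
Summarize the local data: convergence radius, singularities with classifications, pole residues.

Radius of convergence at 0: 1/3.
At -2/3: an algebraic (square-root) branch point.
At -1/3: an algebraic (square-root) branch point.
At 11/3: a pole of order 1; residue 352/399.

Denominator factor (u - 11/3): pole of order 1 at 11/3, modulus 11/3.
Branch term (5/18)*sqrt(1 - u/(-1/3)): its argument vanishes at u = -1/3, a square-root branch point, modulus 1/3.
Branch term (-3/5)*sqrt(1 - u/(-2/3)): its argument vanishes at u = -2/3, a square-root branch point, modulus 2/3.
The radius of convergence is the smallest modulus among the singular points: 1/3.
The branch terms are analytic at 11/3 and contribute nothing to the residue; only the rational part matters.
At the order-1 pole 11/3 set g(u) = (u - (11/3))*(rational part) = 29*u/19 - 33/7.
Simple pole: residue = g(a) at a = 11/3, which is 352/399.
List the singular points by increasing real part (a conjugate pair: the negative imaginary part first).


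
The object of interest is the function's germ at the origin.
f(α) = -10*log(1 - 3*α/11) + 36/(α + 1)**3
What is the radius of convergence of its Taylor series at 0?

The radius of convergence is 1.

Denominator factor (α + 1)^3: pole of order 3 at -1, modulus 1.
Branch term (-10)*log(1 - α/(11/3)): its argument vanishes at α = 11/3, a logarithmic branch point, modulus 11/3.
The radius of convergence is the smallest modulus among the singular points: 1.


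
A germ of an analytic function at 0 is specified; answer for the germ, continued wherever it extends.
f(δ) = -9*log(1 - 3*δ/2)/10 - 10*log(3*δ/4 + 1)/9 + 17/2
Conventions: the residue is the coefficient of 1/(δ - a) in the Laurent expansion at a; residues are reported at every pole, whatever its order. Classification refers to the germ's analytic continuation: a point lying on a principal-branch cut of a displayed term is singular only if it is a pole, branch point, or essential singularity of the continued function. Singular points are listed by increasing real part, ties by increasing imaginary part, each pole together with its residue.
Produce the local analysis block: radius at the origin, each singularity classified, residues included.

Branch term (-10/9)*log(1 - δ/(-4/3)): its argument vanishes at δ = -4/3, a logarithmic branch point, modulus 4/3.
Branch term (-9/10)*log(1 - δ/(2/3)): its argument vanishes at δ = 2/3, a logarithmic branch point, modulus 2/3.
The radius of convergence is the smallest modulus among the singular points: 2/3.
List the singular points by increasing real part (a conjugate pair: the negative imaginary part first).

Radius of convergence at 0: 2/3.
At -4/3: a logarithmic branch point.
At 2/3: a logarithmic branch point.


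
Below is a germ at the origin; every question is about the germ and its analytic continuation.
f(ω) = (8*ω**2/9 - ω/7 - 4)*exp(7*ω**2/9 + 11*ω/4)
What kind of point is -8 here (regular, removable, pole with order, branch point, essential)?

There is no denominator, hence no pole anywhere.
The factor exp(7*ω**2/9 + 11*ω/4) is entire.
So the germ continues analytically to -8.

The point is a regular point.


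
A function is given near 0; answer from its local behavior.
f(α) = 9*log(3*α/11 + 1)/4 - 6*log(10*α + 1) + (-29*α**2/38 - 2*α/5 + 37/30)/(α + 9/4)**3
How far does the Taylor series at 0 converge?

Denominator factor (α + 9/4)^3: pole of order 3 at -9/4, modulus 9/4.
Branch term (-6)*log(1 - α/(-1/10)): its argument vanishes at α = -1/10, a logarithmic branch point, modulus 1/10.
Branch term (9/4)*log(1 - α/(-11/3)): its argument vanishes at α = -11/3, a logarithmic branch point, modulus 11/3.
The radius of convergence is the smallest modulus among the singular points: 1/10.

The radius of convergence is 1/10.


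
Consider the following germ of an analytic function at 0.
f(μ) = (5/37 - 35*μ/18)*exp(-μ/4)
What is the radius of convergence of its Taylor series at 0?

The radius of convergence is infinite.

The factor exp(-μ/4) is entire and contributes no finite singular point.
The polynomial part has no poles.
No finite singular points: the Taylor series at 0 converges everywhere.


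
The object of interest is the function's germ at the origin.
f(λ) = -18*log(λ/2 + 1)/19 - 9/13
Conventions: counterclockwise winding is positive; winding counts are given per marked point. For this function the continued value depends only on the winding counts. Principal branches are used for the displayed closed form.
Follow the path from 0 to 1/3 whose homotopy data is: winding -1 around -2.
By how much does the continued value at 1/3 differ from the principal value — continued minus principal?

The rational part is single-valued and drops out of the difference; each branch term changes only by its own monodromy.
(-18/19)*log(1 - λ/(-2)): each positive loop around -2 adds 2*pi*i to the log, so winding -1 contributes (-18/19)*(-1)*2*pi*i = (36/19)*pi*i.
Summing the contributions at λ = 1/3 gives (36/19)*pi*i.

Continued minus principal equals (36/19)*pi*i.


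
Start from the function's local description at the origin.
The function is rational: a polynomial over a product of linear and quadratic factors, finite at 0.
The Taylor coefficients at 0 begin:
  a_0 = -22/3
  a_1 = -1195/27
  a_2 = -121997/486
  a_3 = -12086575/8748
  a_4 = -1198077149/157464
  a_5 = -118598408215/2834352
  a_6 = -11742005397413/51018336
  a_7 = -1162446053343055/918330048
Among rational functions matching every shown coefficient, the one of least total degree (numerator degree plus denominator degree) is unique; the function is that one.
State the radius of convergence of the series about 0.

The radius of convergence is 2/11.

No rational of total degree below 4 reproduces all 8 coefficients; solving the [1/3] Pade equations on them gives f(β) = (-12*β/11 - 1)/((β - 2/11)*(β**2 - 5*β/12 - 3/4)), whose expansion matches every shown term.
Denominator factor (β - 2/11): pole of order 1 at 2/11, modulus 2/11.
Denominator factor (β**2 - 5*β/12 - 3/4): discriminant 457/144, real irrational roots 5/24 + (1/24)*sqrt(457) and 5/24 - (1/24)*sqrt(457); poles of order 1, moduli 5/24 + (1/24)*sqrt(457) and -5/24 + (1/24)*sqrt(457).
The radius of convergence is the smallest modulus among the singular points: 2/11.


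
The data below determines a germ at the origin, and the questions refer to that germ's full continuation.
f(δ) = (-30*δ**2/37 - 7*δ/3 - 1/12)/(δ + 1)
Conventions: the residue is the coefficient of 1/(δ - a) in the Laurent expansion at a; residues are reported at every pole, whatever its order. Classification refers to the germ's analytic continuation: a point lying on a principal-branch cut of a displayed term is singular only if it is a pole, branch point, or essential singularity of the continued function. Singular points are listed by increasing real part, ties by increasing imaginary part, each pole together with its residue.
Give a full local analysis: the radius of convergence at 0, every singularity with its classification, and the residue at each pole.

Radius of convergence at 0: 1.
At -1: a pole of order 1; residue 213/148.

Denominator factor (δ + 1): pole of order 1 at -1, modulus 1.
The radius of convergence is the smallest modulus among the singular points: 1.
At the order-1 pole -1 set g(δ) = (δ - (-1))*f(δ) = -30*δ**2/37 - 7*δ/3 - 1/12.
Simple pole: residue = g(a) at a = -1, which is 213/148.


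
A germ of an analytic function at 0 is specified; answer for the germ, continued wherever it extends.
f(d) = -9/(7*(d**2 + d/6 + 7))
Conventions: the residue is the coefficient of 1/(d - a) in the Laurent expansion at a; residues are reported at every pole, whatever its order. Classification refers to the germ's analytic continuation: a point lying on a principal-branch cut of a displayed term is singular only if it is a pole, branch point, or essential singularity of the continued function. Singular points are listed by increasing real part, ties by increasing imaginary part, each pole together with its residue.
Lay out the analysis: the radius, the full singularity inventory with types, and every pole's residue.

Denominator factor (d**2 + d/6 + 7): discriminant -1007/36, complex-conjugate roots (-1/12) + ((1/12)*sqrt(1007))*i and (-1/12) - ((1/12)*sqrt(1007))*i; poles of order 1, moduli sqrt(7) and sqrt(7).
The radius of convergence is the smallest modulus among the singular points: sqrt(7).
The factor d**2 + d/6 + 7 splits as (d - a)(d - a') with a = (-1/12) - ((1/12)*sqrt(1007))*i, a' = (-1/12) + ((1/12)*sqrt(1007))*i. At the order-1 pole a set g(d) = (d - a)*f(d) = [-9/7] / (d - a').
Simple pole: residue = g(a) at a = (-1/12) - ((1/12)*sqrt(1007))*i, which is -((54/7049)*sqrt(1007))*i.
The factor d**2 + d/6 + 7 splits as (d - a)(d - a') with a = (-1/12) + ((1/12)*sqrt(1007))*i, a' = (-1/12) - ((1/12)*sqrt(1007))*i. At the order-1 pole a set g(d) = (d - a)*f(d) = [-9/7] / (d - a').
Simple pole: residue = g(a) at a = (-1/12) + ((1/12)*sqrt(1007))*i, which is ((54/7049)*sqrt(1007))*i.
List the singular points by increasing real part (a conjugate pair: the negative imaginary part first).

Radius of convergence at 0: sqrt(7).
At (-1/12) - ((1/12)*sqrt(1007))*i: a pole of order 1; residue -((54/7049)*sqrt(1007))*i.
At (-1/12) + ((1/12)*sqrt(1007))*i: a pole of order 1; residue ((54/7049)*sqrt(1007))*i.
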